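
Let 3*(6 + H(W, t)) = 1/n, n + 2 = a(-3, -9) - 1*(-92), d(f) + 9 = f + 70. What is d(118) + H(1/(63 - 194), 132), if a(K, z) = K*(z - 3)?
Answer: 65395/378 ≈ 173.00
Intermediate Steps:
a(K, z) = K*(-3 + z)
d(f) = 61 + f (d(f) = -9 + (f + 70) = -9 + (70 + f) = 61 + f)
n = 126 (n = -2 + (-3*(-3 - 9) - 1*(-92)) = -2 + (-3*(-12) + 92) = -2 + (36 + 92) = -2 + 128 = 126)
H(W, t) = -2267/378 (H(W, t) = -6 + (⅓)/126 = -6 + (⅓)*(1/126) = -6 + 1/378 = -2267/378)
d(118) + H(1/(63 - 194), 132) = (61 + 118) - 2267/378 = 179 - 2267/378 = 65395/378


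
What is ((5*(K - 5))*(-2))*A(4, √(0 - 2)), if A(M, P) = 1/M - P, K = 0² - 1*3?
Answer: 20 - 80*I*√2 ≈ 20.0 - 113.14*I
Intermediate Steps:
K = -3 (K = 0 - 3 = -3)
((5*(K - 5))*(-2))*A(4, √(0 - 2)) = ((5*(-3 - 5))*(-2))*(1/4 - √(0 - 2)) = ((5*(-8))*(-2))*(¼ - √(-2)) = (-40*(-2))*(¼ - I*√2) = 80*(¼ - I*√2) = 20 - 80*I*√2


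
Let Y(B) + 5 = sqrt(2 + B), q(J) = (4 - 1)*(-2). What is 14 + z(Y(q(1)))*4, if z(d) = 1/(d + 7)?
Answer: 15 - I ≈ 15.0 - 1.0*I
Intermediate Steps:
q(J) = -6 (q(J) = 3*(-2) = -6)
Y(B) = -5 + sqrt(2 + B)
z(d) = 1/(7 + d)
14 + z(Y(q(1)))*4 = 14 + 4/(7 + (-5 + sqrt(2 - 6))) = 14 + 4/(7 + (-5 + sqrt(-4))) = 14 + 4/(7 + (-5 + 2*I)) = 14 + 4/(2 + 2*I) = 14 + ((2 - 2*I)/8)*4 = 14 + (2 - 2*I)/2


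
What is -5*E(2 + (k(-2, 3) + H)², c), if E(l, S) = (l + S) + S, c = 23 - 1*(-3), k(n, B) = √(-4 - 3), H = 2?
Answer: -255 - 20*I*√7 ≈ -255.0 - 52.915*I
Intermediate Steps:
k(n, B) = I*√7 (k(n, B) = √(-7) = I*√7)
c = 26 (c = 23 + 3 = 26)
E(l, S) = l + 2*S (E(l, S) = (S + l) + S = l + 2*S)
-5*E(2 + (k(-2, 3) + H)², c) = -5*((2 + (I*√7 + 2)²) + 2*26) = -5*((2 + (2 + I*√7)²) + 52) = -5*(54 + (2 + I*√7)²) = -270 - 5*(2 + I*√7)²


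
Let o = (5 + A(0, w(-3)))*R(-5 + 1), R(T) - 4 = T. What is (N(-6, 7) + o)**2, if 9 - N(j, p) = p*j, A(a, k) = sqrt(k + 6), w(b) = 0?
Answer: 2601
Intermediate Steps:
A(a, k) = sqrt(6 + k)
N(j, p) = 9 - j*p (N(j, p) = 9 - p*j = 9 - j*p)
R(T) = 4 + T
o = 0 (o = (5 + sqrt(6 + 0))*(4 + (-5 + 1)) = (5 + sqrt(6))*(4 - 4) = (5 + sqrt(6))*0 = 0)
(N(-6, 7) + o)**2 = ((9 - 1*(-6)*7) + 0)**2 = ((9 + 42) + 0)**2 = (51 + 0)**2 = 51**2 = 2601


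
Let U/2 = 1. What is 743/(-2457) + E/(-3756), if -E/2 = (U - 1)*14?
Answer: -226826/769041 ≈ -0.29495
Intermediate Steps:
U = 2 (U = 2*1 = 2)
E = -28 (E = -2*(2 - 1)*14 = -2*14 = -28)
743/(-2457) + E/(-3756) = 743/(-2457) - 28/(-3756) = 743*(-1/2457) - 28*(-1/3756) = -743/2457 + 7/939 = -226826/769041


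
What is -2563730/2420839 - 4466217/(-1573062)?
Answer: 2259695351601/1269376613006 ≈ 1.7802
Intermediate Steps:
-2563730/2420839 - 4466217/(-1573062) = -2563730*1/2420839 - 4466217*(-1/1573062) = -2563730/2420839 + 1488739/524354 = 2259695351601/1269376613006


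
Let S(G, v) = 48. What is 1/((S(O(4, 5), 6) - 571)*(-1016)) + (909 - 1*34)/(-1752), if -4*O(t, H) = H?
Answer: -14529539/29092398 ≈ -0.49943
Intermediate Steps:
O(t, H) = -H/4
1/((S(O(4, 5), 6) - 571)*(-1016)) + (909 - 1*34)/(-1752) = 1/((48 - 571)*(-1016)) + (909 - 1*34)/(-1752) = -1/1016/(-523) + (909 - 34)*(-1/1752) = -1/523*(-1/1016) + 875*(-1/1752) = 1/531368 - 875/1752 = -14529539/29092398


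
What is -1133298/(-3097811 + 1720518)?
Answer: 1133298/1377293 ≈ 0.82284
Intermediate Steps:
-1133298/(-3097811 + 1720518) = -1133298/(-1377293) = -1133298*(-1/1377293) = 1133298/1377293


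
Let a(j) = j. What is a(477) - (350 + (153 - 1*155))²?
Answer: -120627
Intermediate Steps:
a(477) - (350 + (153 - 1*155))² = 477 - (350 + (153 - 1*155))² = 477 - (350 + (153 - 155))² = 477 - (350 - 2)² = 477 - 1*348² = 477 - 1*121104 = 477 - 121104 = -120627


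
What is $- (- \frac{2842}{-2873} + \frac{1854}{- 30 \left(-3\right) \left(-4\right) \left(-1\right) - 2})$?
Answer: $- \frac{3171989}{514267} \approx -6.168$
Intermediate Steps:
$- (- \frac{2842}{-2873} + \frac{1854}{- 30 \left(-3\right) \left(-4\right) \left(-1\right) - 2}) = - (\left(-2842\right) \left(- \frac{1}{2873}\right) + \frac{1854}{- 30 \cdot 12 \left(-1\right) - 2}) = - (\frac{2842}{2873} + \frac{1854}{\left(-30\right) \left(-12\right) - 2}) = - (\frac{2842}{2873} + \frac{1854}{360 - 2}) = - (\frac{2842}{2873} + \frac{1854}{358}) = - (\frac{2842}{2873} + 1854 \cdot \frac{1}{358}) = - (\frac{2842}{2873} + \frac{927}{179}) = \left(-1\right) \frac{3171989}{514267} = - \frac{3171989}{514267}$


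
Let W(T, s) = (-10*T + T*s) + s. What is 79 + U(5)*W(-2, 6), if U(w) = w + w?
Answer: 219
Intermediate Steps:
U(w) = 2*w
W(T, s) = s - 10*T + T*s
79 + U(5)*W(-2, 6) = 79 + (2*5)*(6 - 10*(-2) - 2*6) = 79 + 10*(6 + 20 - 12) = 79 + 10*14 = 79 + 140 = 219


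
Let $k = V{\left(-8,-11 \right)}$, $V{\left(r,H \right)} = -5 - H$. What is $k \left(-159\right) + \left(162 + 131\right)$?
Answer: $-661$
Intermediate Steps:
$k = 6$ ($k = -5 - -11 = -5 + 11 = 6$)
$k \left(-159\right) + \left(162 + 131\right) = 6 \left(-159\right) + \left(162 + 131\right) = -954 + 293 = -661$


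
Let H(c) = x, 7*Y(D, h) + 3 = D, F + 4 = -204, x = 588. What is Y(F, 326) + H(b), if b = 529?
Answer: 3905/7 ≈ 557.86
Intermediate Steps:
F = -208 (F = -4 - 204 = -208)
Y(D, h) = -3/7 + D/7
H(c) = 588
Y(F, 326) + H(b) = (-3/7 + (⅐)*(-208)) + 588 = (-3/7 - 208/7) + 588 = -211/7 + 588 = 3905/7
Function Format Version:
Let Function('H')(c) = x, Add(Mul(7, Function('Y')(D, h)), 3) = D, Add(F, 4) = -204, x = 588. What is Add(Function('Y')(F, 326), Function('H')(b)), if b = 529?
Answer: Rational(3905, 7) ≈ 557.86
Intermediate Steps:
F = -208 (F = Add(-4, -204) = -208)
Function('Y')(D, h) = Add(Rational(-3, 7), Mul(Rational(1, 7), D))
Function('H')(c) = 588
Add(Function('Y')(F, 326), Function('H')(b)) = Add(Add(Rational(-3, 7), Mul(Rational(1, 7), -208)), 588) = Add(Add(Rational(-3, 7), Rational(-208, 7)), 588) = Add(Rational(-211, 7), 588) = Rational(3905, 7)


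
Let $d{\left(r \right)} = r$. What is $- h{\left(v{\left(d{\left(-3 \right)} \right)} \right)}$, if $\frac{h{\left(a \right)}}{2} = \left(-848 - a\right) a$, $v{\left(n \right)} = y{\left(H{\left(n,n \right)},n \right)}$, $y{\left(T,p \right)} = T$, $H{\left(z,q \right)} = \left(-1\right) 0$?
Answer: $0$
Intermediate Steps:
$H{\left(z,q \right)} = 0$
$v{\left(n \right)} = 0$
$h{\left(a \right)} = 2 a \left(-848 - a\right)$ ($h{\left(a \right)} = 2 \left(-848 - a\right) a = 2 a \left(-848 - a\right)$)
$- h{\left(v{\left(d{\left(-3 \right)} \right)} \right)} = - \left(-2\right) 0 \left(848 + 0\right) = - \left(-2\right) 0 \cdot 848 = \left(-1\right) 0 = 0$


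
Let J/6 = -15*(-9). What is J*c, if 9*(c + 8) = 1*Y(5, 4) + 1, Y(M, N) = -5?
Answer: -6840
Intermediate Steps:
J = 810 (J = 6*(-15*(-9)) = 6*135 = 810)
c = -76/9 (c = -8 + (1*(-5) + 1)/9 = -8 + (-5 + 1)/9 = -8 + (⅑)*(-4) = -8 - 4/9 = -76/9 ≈ -8.4444)
J*c = 810*(-76/9) = -6840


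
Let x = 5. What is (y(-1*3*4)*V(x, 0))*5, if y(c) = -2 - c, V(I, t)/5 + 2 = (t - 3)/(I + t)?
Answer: -650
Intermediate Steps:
V(I, t) = -10 + 5*(-3 + t)/(I + t) (V(I, t) = -10 + 5*((t - 3)/(I + t)) = -10 + 5*((-3 + t)/(I + t)) = -10 + 5*(-3 + t)/(I + t))
(y(-1*3*4)*V(x, 0))*5 = ((-2 - (-1*3)*4)*(5*(-3 - 1*0 - 2*5)/(5 + 0)))*5 = ((-2 - (-3)*4)*(5*(-3 + 0 - 10)/5))*5 = ((-2 - 1*(-12))*(5*(1/5)*(-13)))*5 = ((-2 + 12)*(-13))*5 = (10*(-13))*5 = -130*5 = -650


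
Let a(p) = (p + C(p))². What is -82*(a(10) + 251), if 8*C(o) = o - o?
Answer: -28782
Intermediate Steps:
C(o) = 0 (C(o) = (o - o)/8 = (⅛)*0 = 0)
a(p) = p² (a(p) = (p + 0)² = p²)
-82*(a(10) + 251) = -82*(10² + 251) = -82*(100 + 251) = -82*351 = -28782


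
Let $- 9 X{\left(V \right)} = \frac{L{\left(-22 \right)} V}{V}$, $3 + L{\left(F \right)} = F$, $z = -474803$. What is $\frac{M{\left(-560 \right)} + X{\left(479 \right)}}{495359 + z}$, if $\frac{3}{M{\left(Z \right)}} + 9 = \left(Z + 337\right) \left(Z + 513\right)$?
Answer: $\frac{261827}{1937361888} \approx 0.00013515$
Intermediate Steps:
$L{\left(F \right)} = -3 + F$
$M{\left(Z \right)} = \frac{3}{-9 + \left(337 + Z\right) \left(513 + Z\right)}$ ($M{\left(Z \right)} = \frac{3}{-9 + \left(Z + 337\right) \left(Z + 513\right)} = \frac{3}{-9 + \left(337 + Z\right) \left(513 + Z\right)}$)
$X{\left(V \right)} = \frac{25}{9}$ ($X{\left(V \right)} = - \frac{\left(-3 - 22\right) V \frac{1}{V}}{9} = - \frac{- 25 V \frac{1}{V}}{9} = \left(- \frac{1}{9}\right) \left(-25\right) = \frac{25}{9}$)
$\frac{M{\left(-560 \right)} + X{\left(479 \right)}}{495359 + z} = \frac{\frac{3}{172872 + \left(-560\right)^{2} + 850 \left(-560\right)} + \frac{25}{9}}{495359 - 474803} = \frac{\frac{3}{172872 + 313600 - 476000} + \frac{25}{9}}{20556} = \left(\frac{3}{10472} + \frac{25}{9}\right) \frac{1}{20556} = \frac{261827}{94248} \cdot \frac{1}{20556} = \frac{261827}{1937361888}$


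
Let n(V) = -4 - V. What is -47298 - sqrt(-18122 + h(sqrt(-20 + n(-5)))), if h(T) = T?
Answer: -47298 - sqrt(-18122 + I*sqrt(19)) ≈ -47298.0 - 134.62*I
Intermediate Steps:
-47298 - sqrt(-18122 + h(sqrt(-20 + n(-5)))) = -47298 - sqrt(-18122 + sqrt(-20 + (-4 - 1*(-5)))) = -47298 - sqrt(-18122 + sqrt(-20 + (-4 + 5))) = -47298 - sqrt(-18122 + sqrt(-20 + 1)) = -47298 - sqrt(-18122 + sqrt(-19)) = -47298 - sqrt(-18122 + I*sqrt(19))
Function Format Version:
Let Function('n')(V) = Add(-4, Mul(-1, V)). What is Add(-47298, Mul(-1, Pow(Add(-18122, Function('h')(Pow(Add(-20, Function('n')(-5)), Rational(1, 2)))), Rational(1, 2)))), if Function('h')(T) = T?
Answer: Add(-47298, Mul(-1, Pow(Add(-18122, Mul(I, Pow(19, Rational(1, 2)))), Rational(1, 2)))) ≈ Add(-47298., Mul(-134.62, I))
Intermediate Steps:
Add(-47298, Mul(-1, Pow(Add(-18122, Function('h')(Pow(Add(-20, Function('n')(-5)), Rational(1, 2)))), Rational(1, 2)))) = Add(-47298, Mul(-1, Pow(Add(-18122, Pow(Add(-20, Add(-4, Mul(-1, -5))), Rational(1, 2))), Rational(1, 2)))) = Add(-47298, Mul(-1, Pow(Add(-18122, Pow(Add(-20, Add(-4, 5)), Rational(1, 2))), Rational(1, 2)))) = Add(-47298, Mul(-1, Pow(Add(-18122, Pow(Add(-20, 1), Rational(1, 2))), Rational(1, 2)))) = Add(-47298, Mul(-1, Pow(Add(-18122, Pow(-19, Rational(1, 2))), Rational(1, 2)))) = Add(-47298, Mul(-1, Pow(Add(-18122, Mul(I, Pow(19, Rational(1, 2)))), Rational(1, 2))))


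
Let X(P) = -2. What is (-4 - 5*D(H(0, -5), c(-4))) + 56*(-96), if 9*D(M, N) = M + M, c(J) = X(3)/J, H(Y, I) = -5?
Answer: -48370/9 ≈ -5374.4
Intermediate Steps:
c(J) = -2/J
D(M, N) = 2*M/9 (D(M, N) = (M + M)/9 = (2*M)/9 = 2*M/9)
(-4 - 5*D(H(0, -5), c(-4))) + 56*(-96) = (-4 - 10*(-5)/9) + 56*(-96) = (-4 - 5*(-10/9)) - 5376 = (-4 + 50/9) - 5376 = 14/9 - 5376 = -48370/9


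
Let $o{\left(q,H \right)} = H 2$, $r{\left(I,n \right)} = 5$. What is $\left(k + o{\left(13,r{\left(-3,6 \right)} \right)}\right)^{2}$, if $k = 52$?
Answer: $3844$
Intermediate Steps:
$o{\left(q,H \right)} = 2 H$
$\left(k + o{\left(13,r{\left(-3,6 \right)} \right)}\right)^{2} = \left(52 + 2 \cdot 5\right)^{2} = \left(52 + 10\right)^{2} = 62^{2} = 3844$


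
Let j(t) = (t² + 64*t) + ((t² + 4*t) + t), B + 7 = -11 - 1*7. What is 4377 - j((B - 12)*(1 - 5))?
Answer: -49643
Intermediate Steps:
B = -25 (B = -7 + (-11 - 1*7) = -7 + (-11 - 7) = -7 - 18 = -25)
j(t) = 2*t² + 69*t (j(t) = (t² + 64*t) + (t² + 5*t) = 2*t² + 69*t)
4377 - j((B - 12)*(1 - 5)) = 4377 - (-25 - 12)*(1 - 5)*(69 + 2*((-25 - 12)*(1 - 5))) = 4377 - (-37*(-4))*(69 + 2*(-37*(-4))) = 4377 - 148*(69 + 2*148) = 4377 - 148*(69 + 296) = 4377 - 148*365 = 4377 - 1*54020 = 4377 - 54020 = -49643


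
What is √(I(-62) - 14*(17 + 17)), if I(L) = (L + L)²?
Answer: 10*√149 ≈ 122.07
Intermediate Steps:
I(L) = 4*L² (I(L) = (2*L)² = 4*L²)
√(I(-62) - 14*(17 + 17)) = √(4*(-62)² - 14*(17 + 17)) = √(4*3844 - 14*34) = √(15376 - 476) = √14900 = 10*√149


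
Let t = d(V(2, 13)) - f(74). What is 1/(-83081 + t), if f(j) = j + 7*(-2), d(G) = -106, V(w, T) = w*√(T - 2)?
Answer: -1/83247 ≈ -1.2012e-5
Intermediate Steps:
V(w, T) = w*√(-2 + T)
f(j) = -14 + j (f(j) = j - 14 = -14 + j)
t = -166 (t = -106 - (-14 + 74) = -106 - 1*60 = -106 - 60 = -166)
1/(-83081 + t) = 1/(-83081 - 166) = 1/(-83247) = -1/83247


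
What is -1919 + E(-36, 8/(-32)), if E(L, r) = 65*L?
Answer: -4259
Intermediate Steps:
-1919 + E(-36, 8/(-32)) = -1919 + 65*(-36) = -1919 - 2340 = -4259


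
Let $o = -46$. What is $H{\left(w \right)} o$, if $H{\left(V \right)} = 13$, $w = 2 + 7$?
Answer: $-598$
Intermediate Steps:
$w = 9$
$H{\left(w \right)} o = 13 \left(-46\right) = -598$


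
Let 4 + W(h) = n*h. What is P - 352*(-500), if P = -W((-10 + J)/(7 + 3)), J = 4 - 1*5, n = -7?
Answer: 1759963/10 ≈ 1.7600e+5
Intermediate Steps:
J = -1 (J = 4 - 5 = -1)
W(h) = -4 - 7*h
P = -37/10 (P = -(-4 - 7*(-10 - 1)/(7 + 3)) = -(-4 - (-77)/10) = -(-4 - 7*(-11/10)) = -(-4 + 77/10) = -1*37/10 = -37/10 ≈ -3.7000)
P - 352*(-500) = -37/10 - 352*(-500) = -37/10 + 176000 = 1759963/10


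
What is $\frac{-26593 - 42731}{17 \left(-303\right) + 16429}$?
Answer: $- \frac{34662}{5639} \approx -6.1468$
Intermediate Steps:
$\frac{-26593 - 42731}{17 \left(-303\right) + 16429} = - \frac{69324}{-5151 + 16429} = - \frac{69324}{11278} = \left(-69324\right) \frac{1}{11278} = - \frac{34662}{5639}$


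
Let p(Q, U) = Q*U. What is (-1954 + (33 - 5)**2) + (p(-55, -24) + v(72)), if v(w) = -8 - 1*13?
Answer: 129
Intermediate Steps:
v(w) = -21 (v(w) = -8 - 13 = -21)
(-1954 + (33 - 5)**2) + (p(-55, -24) + v(72)) = (-1954 + (33 - 5)**2) + (-55*(-24) - 21) = (-1954 + 28**2) + (1320 - 21) = (-1954 + 784) + 1299 = -1170 + 1299 = 129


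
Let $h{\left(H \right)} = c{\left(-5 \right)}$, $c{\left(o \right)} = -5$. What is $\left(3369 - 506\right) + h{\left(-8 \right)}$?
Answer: $2858$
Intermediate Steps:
$h{\left(H \right)} = -5$
$\left(3369 - 506\right) + h{\left(-8 \right)} = \left(3369 - 506\right) - 5 = 2863 - 5 = 2858$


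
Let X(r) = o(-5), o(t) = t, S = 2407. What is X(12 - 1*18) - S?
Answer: -2412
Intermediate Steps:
X(r) = -5
X(12 - 1*18) - S = -5 - 1*2407 = -5 - 2407 = -2412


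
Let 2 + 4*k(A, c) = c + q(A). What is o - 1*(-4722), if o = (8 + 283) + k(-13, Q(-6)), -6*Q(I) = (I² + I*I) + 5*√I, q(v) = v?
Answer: 20025/4 - 5*I*√6/24 ≈ 5006.3 - 0.51031*I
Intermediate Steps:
Q(I) = -5*√I/6 - I²/3 (Q(I) = -((I² + I*I) + 5*√I)/6 = -((I² + I²) + 5*√I)/6 = -(2*I² + 5*√I)/6 = -5*√I/6 - I²/3)
k(A, c) = -½ + A/4 + c/4 (k(A, c) = -½ + (c + A)/4 = -½ + (A + c)/4 = -½ + (A/4 + c/4) = -½ + A/4 + c/4)
o = 1137/4 - 5*I*√6/24 (o = (8 + 283) + (-½ + (¼)*(-13) + (-5*I*√6/6 - ⅓*(-6)²)/4) = 291 + (-½ - 13/4 + (-5*I*√6/6 - ⅓*36)/4) = 291 + (-½ - 13/4 + (-5*I*√6/6 - 12)/4) = 291 + (-½ - 13/4 + (-12 - 5*I*√6/6)/4) = 291 + (-½ - 13/4 + (-3 - 5*I*√6/24)) = 291 + (-27/4 - 5*I*√6/24) = 1137/4 - 5*I*√6/24 ≈ 284.25 - 0.51031*I)
o - 1*(-4722) = (1137/4 - 5*I*√6/24) - 1*(-4722) = (1137/4 - 5*I*√6/24) + 4722 = 20025/4 - 5*I*√6/24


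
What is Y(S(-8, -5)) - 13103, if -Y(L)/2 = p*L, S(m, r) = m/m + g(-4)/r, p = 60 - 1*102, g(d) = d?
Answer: -64759/5 ≈ -12952.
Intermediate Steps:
p = -42 (p = 60 - 102 = -42)
S(m, r) = 1 - 4/r (S(m, r) = m/m - 4/r = 1 - 4/r)
Y(L) = 84*L (Y(L) = -(-84)*L = 84*L)
Y(S(-8, -5)) - 13103 = 84*((-4 - 5)/(-5)) - 13103 = 84*(-1/5*(-9)) - 13103 = 84*(9/5) - 13103 = 756/5 - 13103 = -64759/5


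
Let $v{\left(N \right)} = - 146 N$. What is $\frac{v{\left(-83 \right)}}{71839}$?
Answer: $\frac{12118}{71839} \approx 0.16868$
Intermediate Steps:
$\frac{v{\left(-83 \right)}}{71839} = \frac{\left(-146\right) \left(-83\right)}{71839} = 12118 \cdot \frac{1}{71839} = \frac{12118}{71839}$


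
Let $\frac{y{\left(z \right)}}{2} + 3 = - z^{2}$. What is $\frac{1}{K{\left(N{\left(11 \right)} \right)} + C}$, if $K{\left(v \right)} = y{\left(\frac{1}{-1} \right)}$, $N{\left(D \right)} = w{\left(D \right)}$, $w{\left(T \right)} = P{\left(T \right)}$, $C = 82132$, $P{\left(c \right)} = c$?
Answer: $\frac{1}{82124} \approx 1.2177 \cdot 10^{-5}$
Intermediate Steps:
$w{\left(T \right)} = T$
$N{\left(D \right)} = D$
$y{\left(z \right)} = -6 - 2 z^{2}$ ($y{\left(z \right)} = -6 + 2 \left(- z^{2}\right) = -6 - 2 z^{2}$)
$K{\left(v \right)} = -8$ ($K{\left(v \right)} = -6 - 2 \left(\frac{1}{-1}\right)^{2} = -6 - 2 \left(-1\right)^{2} = -6 - 2 = -8$)
$\frac{1}{K{\left(N{\left(11 \right)} \right)} + C} = \frac{1}{-8 + 82132} = \frac{1}{82124}$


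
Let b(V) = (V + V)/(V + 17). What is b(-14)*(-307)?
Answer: 8596/3 ≈ 2865.3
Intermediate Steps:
b(V) = 2*V/(17 + V) (b(V) = (2*V)/(17 + V) = 2*V/(17 + V))
b(-14)*(-307) = (2*(-14)/(17 - 14))*(-307) = (2*(-14)/3)*(-307) = (2*(-14)*(1/3))*(-307) = -28/3*(-307) = 8596/3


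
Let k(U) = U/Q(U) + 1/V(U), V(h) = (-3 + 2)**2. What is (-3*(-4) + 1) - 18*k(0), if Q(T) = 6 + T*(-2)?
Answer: -5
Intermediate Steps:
Q(T) = 6 - 2*T
V(h) = 1 (V(h) = (-1)**2 = 1)
k(U) = 1 + U/(6 - 2*U) (k(U) = U/(6 - 2*U) + 1/1 = U/(6 - 2*U) + 1*1 = U/(6 - 2*U) + 1 = 1 + U/(6 - 2*U))
(-3*(-4) + 1) - 18*k(0) = (-3*(-4) + 1) - 9*(-6 + 0)/(-3 + 0) = (12 + 1) - 9*(-6)/(-3) = 13 - 9*(-1)*(-6)/3 = 13 - 18*1 = 13 - 18 = -5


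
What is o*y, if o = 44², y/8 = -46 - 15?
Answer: -944768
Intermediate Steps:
y = -488 (y = 8*(-46 - 15) = 8*(-61) = -488)
o = 1936
o*y = 1936*(-488) = -944768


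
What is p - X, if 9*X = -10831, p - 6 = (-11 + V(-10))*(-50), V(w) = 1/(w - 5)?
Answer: 15865/9 ≈ 1762.8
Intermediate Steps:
V(w) = 1/(-5 + w)
p = 1678/3 (p = 6 + (-11 + 1/(-5 - 10))*(-50) = 6 + (-11 + 1/(-15))*(-50) = 6 + (-11 - 1/15)*(-50) = 6 - 166/15*(-50) = 6 + 1660/3 = 1678/3 ≈ 559.33)
X = -10831/9 (X = (⅑)*(-10831) = -10831/9 ≈ -1203.4)
p - X = 1678/3 - 1*(-10831/9) = 1678/3 + 10831/9 = 15865/9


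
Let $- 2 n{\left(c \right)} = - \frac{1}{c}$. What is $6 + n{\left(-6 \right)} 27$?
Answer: $\frac{15}{4} \approx 3.75$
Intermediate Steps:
$n{\left(c \right)} = \frac{1}{2 c}$ ($n{\left(c \right)} = - \frac{\left(-1\right) \frac{1}{c}}{2} = \frac{1}{2 c}$)
$6 + n{\left(-6 \right)} 27 = 6 + \frac{1}{2 \left(-6\right)} 27 = 6 + \frac{1}{2} \left(- \frac{1}{6}\right) 27 = 6 - \frac{9}{4} = \frac{15}{4}$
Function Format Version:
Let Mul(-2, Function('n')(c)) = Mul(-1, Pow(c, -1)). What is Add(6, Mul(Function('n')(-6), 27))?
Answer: Rational(15, 4) ≈ 3.7500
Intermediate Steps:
Function('n')(c) = Mul(Rational(1, 2), Pow(c, -1)) (Function('n')(c) = Mul(Rational(-1, 2), Mul(-1, Pow(c, -1))) = Mul(Rational(1, 2), Pow(c, -1)))
Add(6, Mul(Function('n')(-6), 27)) = Add(6, Mul(Mul(Rational(1, 2), Pow(-6, -1)), 27)) = Add(6, Mul(Mul(Rational(1, 2), Rational(-1, 6)), 27)) = Add(6, Mul(Rational(-1, 12), 27)) = Add(6, Rational(-9, 4)) = Rational(15, 4)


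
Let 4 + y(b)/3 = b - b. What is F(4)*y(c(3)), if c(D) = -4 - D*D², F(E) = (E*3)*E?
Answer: -576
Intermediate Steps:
F(E) = 3*E² (F(E) = (3*E)*E = 3*E²)
c(D) = -4 - D³
y(b) = -12 (y(b) = -12 + 3*(b - b) = -12 + 3*0 = -12 + 0 = -12)
F(4)*y(c(3)) = (3*4²)*(-12) = (3*16)*(-12) = 48*(-12) = -576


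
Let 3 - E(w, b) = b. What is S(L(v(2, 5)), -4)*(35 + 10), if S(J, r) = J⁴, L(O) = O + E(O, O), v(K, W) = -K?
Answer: 3645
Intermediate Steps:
E(w, b) = 3 - b
L(O) = 3 (L(O) = O + (3 - O) = 3)
S(L(v(2, 5)), -4)*(35 + 10) = 3⁴*(35 + 10) = 81*45 = 3645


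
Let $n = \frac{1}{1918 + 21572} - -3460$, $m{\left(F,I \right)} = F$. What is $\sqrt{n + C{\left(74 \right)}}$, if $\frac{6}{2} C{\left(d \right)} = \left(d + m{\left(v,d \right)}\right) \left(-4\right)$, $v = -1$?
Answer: $\frac{\sqrt{22906821890}}{2610} \approx 57.989$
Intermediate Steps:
$C{\left(d \right)} = \frac{4}{3} - \frac{4 d}{3}$ ($C{\left(d \right)} = \frac{\left(d - 1\right) \left(-4\right)}{3} = \frac{\left(-1 + d\right) \left(-4\right)}{3} = \frac{4 - 4 d}{3} = \frac{4}{3} - \frac{4 d}{3}$)
$n = \frac{81275401}{23490}$ ($n = \frac{1}{23490} + 3460 = \frac{81275401}{23490} \approx 3460.0$)
$\sqrt{n + C{\left(74 \right)}} = \sqrt{\frac{81275401}{23490} + \left(\frac{4}{3} - \frac{296}{3}\right)} = \sqrt{\frac{81275401}{23490} - \frac{292}{3}} = \sqrt{\frac{78989041}{23490}} = \frac{\sqrt{22906821890}}{2610}$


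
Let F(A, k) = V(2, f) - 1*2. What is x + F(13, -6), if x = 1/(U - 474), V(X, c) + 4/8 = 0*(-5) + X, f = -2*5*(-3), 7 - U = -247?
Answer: -111/220 ≈ -0.50455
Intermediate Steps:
U = 254 (U = 7 - 1*(-247) = 7 + 247 = 254)
f = 30 (f = -10*(-3) = 30)
V(X, c) = -½ + X (V(X, c) = -½ + (0*(-5) + X) = -½ + (0 + X) = -½ + X)
F(A, k) = -½ (F(A, k) = (-½ + 2) - 1*2 = 3/2 - 2 = -½)
x = -1/220 (x = 1/(254 - 474) = 1/(-220) = -1/220 ≈ -0.0045455)
x + F(13, -6) = -1/220 - ½ = -111/220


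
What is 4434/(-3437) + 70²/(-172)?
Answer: -4400987/147791 ≈ -29.778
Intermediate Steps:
4434/(-3437) + 70²/(-172) = 4434*(-1/3437) + 4900*(-1/172) = -4434/3437 - 1225/43 = -4400987/147791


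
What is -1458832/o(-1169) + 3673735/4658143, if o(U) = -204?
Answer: 1699049377729/237565293 ≈ 7151.9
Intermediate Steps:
-1458832/o(-1169) + 3673735/4658143 = -1458832/(-204) + 3673735/4658143 = -1458832*(-1/204) + 3673735*(1/4658143) = 364708/51 + 3673735/4658143 = 1699049377729/237565293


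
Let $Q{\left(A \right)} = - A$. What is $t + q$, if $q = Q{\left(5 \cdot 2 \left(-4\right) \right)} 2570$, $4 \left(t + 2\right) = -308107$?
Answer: $\frac{103085}{4} \approx 25771.0$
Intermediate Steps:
$t = - \frac{308115}{4}$ ($t = -2 + \frac{1}{4} \left(-308107\right) = -2 - \frac{308107}{4} = - \frac{308115}{4} \approx -77029.0$)
$q = 102800$ ($q = - 5 \cdot 2 \left(-4\right) 2570 = - 10 \left(-4\right) 2570 = \left(-1\right) \left(-40\right) 2570 = 40 \cdot 2570 = 102800$)
$t + q = - \frac{308115}{4} + 102800 = \frac{103085}{4}$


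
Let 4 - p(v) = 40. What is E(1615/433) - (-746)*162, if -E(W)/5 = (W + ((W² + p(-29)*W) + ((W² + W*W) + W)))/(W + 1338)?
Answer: 30401557756379/251559577 ≈ 1.2085e+5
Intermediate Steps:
p(v) = -36 (p(v) = 4 - 1*40 = 4 - 40 = -36)
E(W) = -5*(-34*W + 3*W²)/(1338 + W) (E(W) = -5*(W + ((W² - 36*W) + ((W² + W*W) + W)))/(W + 1338) = -5*(W + ((W² - 36*W) + ((W² + W²) + W)))/(1338 + W) = -5*(W + ((W² - 36*W) + (2*W² + W)))/(1338 + W) = -5*(W + ((W² - 36*W) + (W + 2*W²)))/(1338 + W) = -5*(W + (-35*W + 3*W²))/(1338 + W) = -5*(-34*W + 3*W²)/(1338 + W))
E(1615/433) - (-746)*162 = 5*(1615/433)*(34 - 4845/433)/(1338 + 1615/433) - (-746)*162 = 5*(1615*(1/433))*(34 - 4845/433)/(1338 + 1615*(1/433)) - 1*(-120852) = 5*(1615/433)*(34 - 3*1615/433)/(1338 + 1615/433) + 120852 = 5*(1615/433)*(34 - 4845/433)/(580969/433) + 120852 = 5*(1615/433)*(433/580969)*(9877/433) + 120852 = 79756775/251559577 + 120852 = 30401557756379/251559577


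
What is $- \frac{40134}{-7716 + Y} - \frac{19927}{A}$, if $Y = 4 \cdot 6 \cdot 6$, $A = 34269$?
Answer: $\frac{204077467}{43247478} \approx 4.7188$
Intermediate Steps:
$Y = 144$ ($Y = 24 \cdot 6 = 144$)
$- \frac{40134}{-7716 + Y} - \frac{19927}{A} = - \frac{40134}{-7716 + 144} - \frac{19927}{34269} = - \frac{40134}{-7572} - \frac{19927}{34269} = \left(-40134\right) \left(- \frac{1}{7572}\right) - \frac{19927}{34269} = \frac{6689}{1262} - \frac{19927}{34269} = \frac{204077467}{43247478}$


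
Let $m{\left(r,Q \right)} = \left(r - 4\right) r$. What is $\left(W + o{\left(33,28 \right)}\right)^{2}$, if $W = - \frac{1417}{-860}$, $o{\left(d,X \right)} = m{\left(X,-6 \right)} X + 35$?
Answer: $\frac{262870351078729}{739600} \approx 3.5542 \cdot 10^{8}$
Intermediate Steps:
$m{\left(r,Q \right)} = r \left(-4 + r\right)$ ($m{\left(r,Q \right)} = \left(-4 + r\right) r = r \left(-4 + r\right)$)
$o{\left(d,X \right)} = 35 + X^{2} \left(-4 + X\right)$ ($o{\left(d,X \right)} = X \left(-4 + X\right) X + 35 = X^{2} \left(-4 + X\right) + 35 = 35 + X^{2} \left(-4 + X\right)$)
$W = \frac{1417}{860}$ ($W = \left(-1417\right) \left(- \frac{1}{860}\right) = \frac{1417}{860} \approx 1.6477$)
$\left(W + o{\left(33,28 \right)}\right)^{2} = \left(\frac{1417}{860} + \left(35 + 28^{2} \left(-4 + 28\right)\right)\right)^{2} = \left(\frac{1417}{860} + \left(35 + 784 \cdot 24\right)\right)^{2} = \left(\frac{1417}{860} + \left(35 + 18816\right)\right)^{2} = \left(\frac{1417}{860} + 18851\right)^{2} = \left(\frac{16213277}{860}\right)^{2} = \frac{262870351078729}{739600}$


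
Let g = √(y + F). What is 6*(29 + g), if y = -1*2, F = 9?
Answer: 174 + 6*√7 ≈ 189.87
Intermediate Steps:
y = -2
g = √7 (g = √(-2 + 9) = √7 ≈ 2.6458)
6*(29 + g) = 6*(29 + √7) = 174 + 6*√7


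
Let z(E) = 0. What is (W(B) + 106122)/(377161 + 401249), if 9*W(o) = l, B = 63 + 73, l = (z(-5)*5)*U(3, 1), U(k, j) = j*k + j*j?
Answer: 17687/129735 ≈ 0.13633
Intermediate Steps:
U(k, j) = j² + j*k (U(k, j) = j*k + j² = j² + j*k)
l = 0 (l = (0*5)*(1*(1 + 3)) = 0*(1*4) = 0*4 = 0)
B = 136
W(o) = 0 (W(o) = (⅑)*0 = 0)
(W(B) + 106122)/(377161 + 401249) = (0 + 106122)/(377161 + 401249) = 106122/778410 = 106122*(1/778410) = 17687/129735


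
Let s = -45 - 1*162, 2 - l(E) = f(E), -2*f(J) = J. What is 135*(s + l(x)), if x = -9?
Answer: -56565/2 ≈ -28283.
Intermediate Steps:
f(J) = -J/2
l(E) = 2 + E/2 (l(E) = 2 - (-1)*E/2 = 2 + E/2)
s = -207 (s = -45 - 162 = -207)
135*(s + l(x)) = 135*(-207 + (2 + (1/2)*(-9))) = 135*(-207 + (2 - 9/2)) = 135*(-207 - 5/2) = 135*(-419/2) = -56565/2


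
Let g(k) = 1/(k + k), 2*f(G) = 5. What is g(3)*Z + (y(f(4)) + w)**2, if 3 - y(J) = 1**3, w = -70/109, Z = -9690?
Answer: -19165911/11881 ≈ -1613.2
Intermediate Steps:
f(G) = 5/2 (f(G) = (1/2)*5 = 5/2)
g(k) = 1/(2*k)
w = -70/109 (w = -70*1/109 = -70/109 ≈ -0.64220)
y(J) = 2 (y(J) = 3 - 1*1**3 = 3 - 1*1 = 3 - 1 = 2)
g(3)*Z + (y(f(4)) + w)**2 = ((1/2)/3)*(-9690) + (2 - 70/109)**2 = ((1/2)*(1/3))*(-9690) + (148/109)**2 = (1/6)*(-9690) + 21904/11881 = -1615 + 21904/11881 = -19165911/11881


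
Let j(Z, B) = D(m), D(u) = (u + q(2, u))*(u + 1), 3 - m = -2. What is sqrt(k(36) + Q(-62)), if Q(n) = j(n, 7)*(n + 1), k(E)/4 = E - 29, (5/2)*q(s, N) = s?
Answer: I*sqrt(52370)/5 ≈ 45.769*I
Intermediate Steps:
m = 5 (m = 3 - 1*(-2) = 3 + 2 = 5)
q(s, N) = 2*s/5
D(u) = (1 + u)*(4/5 + u) (D(u) = (u + (2/5)*2)*(u + 1) = (u + 4/5)*(1 + u) = (4/5 + u)*(1 + u) = (1 + u)*(4/5 + u))
k(E) = -116 + 4*E (k(E) = 4*(E - 29) = 4*(-29 + E) = -116 + 4*E)
j(Z, B) = 174/5 (j(Z, B) = 4/5 + 5**2 + (9/5)*5 = 4/5 + 25 + 9 = 174/5)
Q(n) = 174/5 + 174*n/5 (Q(n) = 174*(n + 1)/5 = 174*(1 + n)/5 = 174/5 + 174*n/5)
sqrt(k(36) + Q(-62)) = sqrt((-116 + 4*36) + (174/5 + (174/5)*(-62))) = sqrt((-116 + 144) + (174/5 - 10788/5)) = sqrt(28 - 10614/5) = sqrt(-10474/5) = I*sqrt(52370)/5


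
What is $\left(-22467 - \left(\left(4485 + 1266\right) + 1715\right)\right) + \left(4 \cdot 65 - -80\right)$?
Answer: $-29593$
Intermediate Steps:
$\left(-22467 - \left(\left(4485 + 1266\right) + 1715\right)\right) + \left(4 \cdot 65 - -80\right) = \left(-22467 - \left(5751 + 1715\right)\right) + \left(260 + 80\right) = \left(-22467 - 7466\right) + 340 = -29933 + 340 = -29593$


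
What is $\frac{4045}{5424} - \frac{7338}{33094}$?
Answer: $\frac{47031959}{89750928} \approx 0.52403$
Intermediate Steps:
$\frac{4045}{5424} - \frac{7338}{33094} = 4045 \cdot \frac{1}{5424} - \frac{3669}{16547} = \frac{4045}{5424} - \frac{3669}{16547} = \frac{47031959}{89750928}$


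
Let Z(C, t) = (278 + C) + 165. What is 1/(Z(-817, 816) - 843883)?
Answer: -1/844257 ≈ -1.1845e-6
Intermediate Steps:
Z(C, t) = 443 + C
1/(Z(-817, 816) - 843883) = 1/((443 - 817) - 843883) = 1/(-374 - 843883) = 1/(-844257) = -1/844257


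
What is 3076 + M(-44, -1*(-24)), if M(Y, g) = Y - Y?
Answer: 3076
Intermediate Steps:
M(Y, g) = 0
3076 + M(-44, -1*(-24)) = 3076 + 0 = 3076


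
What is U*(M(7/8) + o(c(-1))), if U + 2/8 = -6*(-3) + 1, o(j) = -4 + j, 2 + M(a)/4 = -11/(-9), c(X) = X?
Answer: -1825/12 ≈ -152.08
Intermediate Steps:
M(a) = -28/9 (M(a) = -8 + 4*(-11/(-9)) = -8 + 4*(-11*(-1/9)) = -8 + 4*(11/9) = -8 + 44/9 = -28/9)
U = 75/4 (U = -1/4 + (-6*(-3) + 1) = -1/4 + (18 + 1) = -1/4 + 19 = 75/4 ≈ 18.750)
U*(M(7/8) + o(c(-1))) = 75*(-28/9 + (-4 - 1))/4 = 75*(-28/9 - 5)/4 = (75/4)*(-73/9) = -1825/12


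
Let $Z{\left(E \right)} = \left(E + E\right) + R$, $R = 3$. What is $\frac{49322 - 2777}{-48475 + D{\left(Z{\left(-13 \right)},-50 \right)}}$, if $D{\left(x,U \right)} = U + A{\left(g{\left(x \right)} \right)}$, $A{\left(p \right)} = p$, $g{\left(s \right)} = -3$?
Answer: $- \frac{15515}{16176} \approx -0.95914$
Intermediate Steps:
$Z{\left(E \right)} = 3 + 2 E$ ($Z{\left(E \right)} = \left(E + E\right) + 3 = 2 E + 3 = 3 + 2 E$)
$D{\left(x,U \right)} = -3 + U$ ($D{\left(x,U \right)} = U - 3 = -3 + U$)
$\frac{49322 - 2777}{-48475 + D{\left(Z{\left(-13 \right)},-50 \right)}} = \frac{49322 - 2777}{-48475 - 53} = \frac{46545}{-48475 - 53} = \frac{46545}{-48528} = 46545 \left(- \frac{1}{48528}\right) = - \frac{15515}{16176}$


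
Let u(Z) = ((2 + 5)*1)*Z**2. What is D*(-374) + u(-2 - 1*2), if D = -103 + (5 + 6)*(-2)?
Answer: 46862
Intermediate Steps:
u(Z) = 7*Z**2 (u(Z) = (7*1)*Z**2 = 7*Z**2)
D = -125 (D = -103 + 11*(-2) = -103 - 22 = -125)
D*(-374) + u(-2 - 1*2) = -125*(-374) + 7*(-2 - 1*2)**2 = 46750 + 7*(-2 - 2)**2 = 46750 + 7*(-4)**2 = 46750 + 7*16 = 46750 + 112 = 46862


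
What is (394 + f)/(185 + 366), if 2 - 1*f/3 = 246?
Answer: -338/551 ≈ -0.61343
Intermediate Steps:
f = -732 (f = 6 - 3*246 = 6 - 738 = -732)
(394 + f)/(185 + 366) = (394 - 732)/(185 + 366) = -338/551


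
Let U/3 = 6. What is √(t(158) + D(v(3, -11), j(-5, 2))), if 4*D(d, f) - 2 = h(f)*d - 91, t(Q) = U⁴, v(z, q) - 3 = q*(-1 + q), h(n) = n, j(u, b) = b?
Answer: √420085/2 ≈ 324.07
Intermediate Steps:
U = 18 (U = 3*6 = 18)
v(z, q) = 3 + q*(-1 + q)
t(Q) = 104976 (t(Q) = 18⁴ = 104976)
D(d, f) = -89/4 + d*f/4 (D(d, f) = ½ + (f*d - 91)/4 = ½ + (d*f - 91)/4 = ½ + (-91 + d*f)/4 = ½ + (-91/4 + d*f/4) = -89/4 + d*f/4)
√(t(158) + D(v(3, -11), j(-5, 2))) = √(104976 + (-89/4 + (¼)*(3 + (-11)² - 1*(-11))*2)) = √(104976 + (-89/4 + (¼)*(3 + 121 + 11)*2)) = √(104976 + (-89/4 + (¼)*135*2)) = √(104976 + (-89/4 + 135/2)) = √(104976 + 181/4) = √(420085/4) = √420085/2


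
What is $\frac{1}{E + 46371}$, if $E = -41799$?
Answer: $\frac{1}{4572} \approx 0.00021872$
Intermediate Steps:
$\frac{1}{E + 46371} = \frac{1}{-41799 + 46371} = \frac{1}{4572}$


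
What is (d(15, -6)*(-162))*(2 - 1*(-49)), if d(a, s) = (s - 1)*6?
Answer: 347004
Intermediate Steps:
d(a, s) = -6 + 6*s (d(a, s) = (-1 + s)*6 = -6 + 6*s)
(d(15, -6)*(-162))*(2 - 1*(-49)) = ((-6 + 6*(-6))*(-162))*(2 - 1*(-49)) = ((-6 - 36)*(-162))*(2 + 49) = -42*(-162)*51 = 6804*51 = 347004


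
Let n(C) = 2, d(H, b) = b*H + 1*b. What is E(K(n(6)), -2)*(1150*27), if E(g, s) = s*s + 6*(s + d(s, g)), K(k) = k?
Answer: -621000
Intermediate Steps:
d(H, b) = b + H*b (d(H, b) = H*b + b = b + H*b)
E(g, s) = s² + 6*s + 6*g*(1 + s) (E(g, s) = s*s + 6*(s + g*(1 + s)) = s² + (6*s + 6*g*(1 + s)) = s² + 6*s + 6*g*(1 + s))
E(K(n(6)), -2)*(1150*27) = ((-2)² + 6*(-2) + 6*2*(1 - 2))*(1150*27) = (4 - 12 + 6*2*(-1))*31050 = (4 - 12 - 12)*31050 = -20*31050 = -621000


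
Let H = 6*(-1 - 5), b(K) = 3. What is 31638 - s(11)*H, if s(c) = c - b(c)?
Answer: 31926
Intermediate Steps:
s(c) = -3 + c (s(c) = c - 1*3 = c - 3 = -3 + c)
H = -36 (H = 6*(-6) = -36)
31638 - s(11)*H = 31638 - (-3 + 11)*(-36) = 31638 - 8*(-36) = 31638 - 1*(-288) = 31638 + 288 = 31926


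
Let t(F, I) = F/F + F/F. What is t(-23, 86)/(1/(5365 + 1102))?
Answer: 12934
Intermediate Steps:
t(F, I) = 2 (t(F, I) = 1 + 1 = 2)
t(-23, 86)/(1/(5365 + 1102)) = 2/(1/(5365 + 1102)) = 2/(1/6467) = 2*6467 = 12934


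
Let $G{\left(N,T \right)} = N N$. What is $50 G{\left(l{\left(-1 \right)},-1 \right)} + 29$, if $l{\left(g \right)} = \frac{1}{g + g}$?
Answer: $\frac{83}{2} \approx 41.5$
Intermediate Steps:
$l{\left(g \right)} = \frac{1}{2 g}$
$G{\left(N,T \right)} = N^{2}$
$50 G{\left(l{\left(-1 \right)},-1 \right)} + 29 = 50 \left(\frac{1}{2 \left(-1\right)}\right)^{2} + 29 = 50 \left(\frac{1}{2} \left(-1\right)\right)^{2} + 29 = 50 \left(- \frac{1}{2}\right)^{2} + 29 = 50 \cdot \frac{1}{4} + 29 = \frac{25}{2} + 29 = \frac{83}{2}$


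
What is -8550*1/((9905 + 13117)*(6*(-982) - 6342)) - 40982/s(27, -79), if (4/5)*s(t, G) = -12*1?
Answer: 213752360659/78236430 ≈ 2732.1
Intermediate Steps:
s(t, G) = -15 (s(t, G) = 5*(-12*1)/4 = (5/4)*(-12) = -15)
-8550*1/((9905 + 13117)*(6*(-982) - 6342)) - 40982/s(27, -79) = -8550*1/((9905 + 13117)*(6*(-982) - 6342)) - 40982/(-15) = -8550*1/(23022*(-5892 - 6342)) - 40982*(-1/15) = -8550/(23022*(-12234)) + 40982/15 = -8550/(-281651148) + 40982/15 = -8550*(-1/281651148) + 40982/15 = 475/15647286 + 40982/15 = 213752360659/78236430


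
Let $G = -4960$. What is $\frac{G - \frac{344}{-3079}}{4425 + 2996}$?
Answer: $- \frac{15271496}{22849259} \approx -0.66836$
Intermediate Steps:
$\frac{G - \frac{344}{-3079}}{4425 + 2996} = \frac{-4960 - \frac{344}{-3079}}{4425 + 2996} = \frac{-4960 - - \frac{344}{3079}}{7421} = \left(-4960 + \frac{344}{3079}\right) \frac{1}{7421} = \left(- \frac{15271496}{3079}\right) \frac{1}{7421} = - \frac{15271496}{22849259}$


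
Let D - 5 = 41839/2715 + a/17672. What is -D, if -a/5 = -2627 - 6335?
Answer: -550467679/23989740 ≈ -22.946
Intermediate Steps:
a = 44810 (a = -5*(-2627 - 6335) = -5*(-8962) = 44810)
D = 550467679/23989740 (D = 5 + (41839/2715 + 44810/17672) = 5 + (41839*(1/2715) + 44810*(1/17672)) = 5 + (41839/2715 + 22405/8836) = 5 + 430518979/23989740 = 550467679/23989740 ≈ 22.946)
-D = -1*550467679/23989740 = -550467679/23989740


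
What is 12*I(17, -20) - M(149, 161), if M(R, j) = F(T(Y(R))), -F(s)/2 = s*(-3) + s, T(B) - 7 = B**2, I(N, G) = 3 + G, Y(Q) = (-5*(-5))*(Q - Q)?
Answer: -232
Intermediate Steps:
Y(Q) = 0 (Y(Q) = 25*0 = 0)
T(B) = 7 + B**2
F(s) = 4*s (F(s) = -2*(s*(-3) + s) = -2*(-3*s + s) = -(-4)*s = 4*s)
M(R, j) = 28 (M(R, j) = 4*(7 + 0**2) = 4*(7 + 0) = 4*7 = 28)
12*I(17, -20) - M(149, 161) = 12*(3 - 20) - 1*28 = 12*(-17) - 28 = -204 - 28 = -232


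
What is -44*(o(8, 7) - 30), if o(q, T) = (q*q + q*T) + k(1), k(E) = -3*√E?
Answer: -3828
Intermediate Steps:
o(q, T) = -3 + q² + T*q (o(q, T) = (q*q + q*T) - 3*√1 = (q² + T*q) - 3*1 = (q² + T*q) - 3 = -3 + q² + T*q)
-44*(o(8, 7) - 30) = -44*((-3 + 8² + 7*8) - 30) = -44*((-3 + 64 + 56) - 30) = -44*(117 - 30) = -44*87 = -3828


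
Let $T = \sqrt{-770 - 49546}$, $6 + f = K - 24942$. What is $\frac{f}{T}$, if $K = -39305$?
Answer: $\frac{9179 i \sqrt{12579}}{3594} \approx 286.44 i$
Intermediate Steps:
$f = -64253$ ($f = -6 - 64247 = -64253$)
$T = 2 i \sqrt{12579}$ ($T = \sqrt{-50316} = 2 i \sqrt{12579} \approx 224.31 i$)
$\frac{f}{T} = - \frac{64253}{2 i \sqrt{12579}} = - 64253 \left(- \frac{i \sqrt{12579}}{25158}\right) = \frac{9179 i \sqrt{12579}}{3594}$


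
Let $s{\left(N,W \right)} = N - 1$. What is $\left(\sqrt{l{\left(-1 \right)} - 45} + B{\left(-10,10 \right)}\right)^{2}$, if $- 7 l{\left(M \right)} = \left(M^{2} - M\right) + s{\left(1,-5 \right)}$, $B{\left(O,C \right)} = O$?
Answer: $\frac{\left(70 - i \sqrt{2219}\right)^{2}}{49} \approx 54.714 - 134.59 i$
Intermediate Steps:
$s{\left(N,W \right)} = -1 + N$
$l{\left(M \right)} = - \frac{M^{2}}{7} + \frac{M}{7}$ ($l{\left(M \right)} = - \frac{\left(M^{2} - M\right) + \left(-1 + 1\right)}{7} = - \frac{\left(M^{2} - M\right) + 0}{7} = - \frac{M^{2} - M}{7} = - \frac{M^{2}}{7} + \frac{M}{7}$)
$\left(\sqrt{l{\left(-1 \right)} - 45} + B{\left(-10,10 \right)}\right)^{2} = \left(\sqrt{\frac{1}{7} \left(-1\right) \left(1 - -1\right) - 45} - 10\right)^{2} = \left(\sqrt{\frac{1}{7} \left(-1\right) \left(1 + 1\right) - 45} - 10\right)^{2} = \left(\sqrt{\frac{1}{7} \left(-1\right) 2 - 45} - 10\right)^{2} = \left(\sqrt{- \frac{2}{7} - 45} - 10\right)^{2} = \left(\sqrt{- \frac{317}{7}} - 10\right)^{2} = \left(\frac{i \sqrt{2219}}{7} - 10\right)^{2} = \left(-10 + \frac{i \sqrt{2219}}{7}\right)^{2}$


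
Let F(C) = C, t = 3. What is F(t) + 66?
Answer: 69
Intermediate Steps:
F(t) + 66 = 3 + 66 = 69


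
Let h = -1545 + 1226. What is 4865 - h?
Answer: 5184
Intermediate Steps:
h = -319
4865 - h = 4865 - 1*(-319) = 4865 + 319 = 5184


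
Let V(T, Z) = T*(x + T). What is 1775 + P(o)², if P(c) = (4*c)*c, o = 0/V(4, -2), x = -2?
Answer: 1775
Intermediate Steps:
V(T, Z) = T*(-2 + T)
o = 0 (o = 0/((4*(-2 + 4))) = 0/((4*2)) = 0/8 = 0*(⅛) = 0)
P(c) = 4*c²
1775 + P(o)² = 1775 + (4*0²)² = 1775 + (4*0)² = 1775 + 0² = 1775 + 0 = 1775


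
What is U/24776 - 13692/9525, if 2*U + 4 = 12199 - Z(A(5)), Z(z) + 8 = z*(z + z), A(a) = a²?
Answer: -191379553/157327600 ≈ -1.2164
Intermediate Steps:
Z(z) = -8 + 2*z² (Z(z) = -8 + z*(z + z) = -8 + z*(2*z) = -8 + 2*z²)
U = 10953/2 (U = -2 + (12199 - (-8 + 2*(5²)²))/2 = -2 + (12199 - (-8 + 2*25²))/2 = -2 + (12199 - (-8 + 2*625))/2 = -2 + (12199 - (-8 + 1250))/2 = -2 + (12199 - 1*1242)/2 = -2 + (12199 - 1242)/2 = -2 + (½)*10957 = -2 + 10957/2 = 10953/2 ≈ 5476.5)
U/24776 - 13692/9525 = (10953/2)/24776 - 13692/9525 = (10953/2)*(1/24776) - 13692*1/9525 = 10953/49552 - 4564/3175 = -191379553/157327600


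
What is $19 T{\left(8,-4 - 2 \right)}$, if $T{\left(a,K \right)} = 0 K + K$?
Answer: $-114$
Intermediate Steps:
$T{\left(a,K \right)} = K$ ($T{\left(a,K \right)} = 0 + K = K$)
$19 T{\left(8,-4 - 2 \right)} = 19 \left(-4 - 2\right) = 19 \left(-6\right) = -114$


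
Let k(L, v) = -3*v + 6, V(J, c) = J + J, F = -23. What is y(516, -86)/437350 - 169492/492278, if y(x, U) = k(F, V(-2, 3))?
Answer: -18529616299/53824445825 ≈ -0.34426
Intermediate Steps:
V(J, c) = 2*J
k(L, v) = 6 - 3*v
y(x, U) = 18 (y(x, U) = 6 - 6*(-2) = 6 - 3*(-4) = 6 + 12 = 18)
y(516, -86)/437350 - 169492/492278 = 18/437350 - 169492/492278 = 18*(1/437350) - 169492*1/492278 = 9/218675 - 84746/246139 = -18529616299/53824445825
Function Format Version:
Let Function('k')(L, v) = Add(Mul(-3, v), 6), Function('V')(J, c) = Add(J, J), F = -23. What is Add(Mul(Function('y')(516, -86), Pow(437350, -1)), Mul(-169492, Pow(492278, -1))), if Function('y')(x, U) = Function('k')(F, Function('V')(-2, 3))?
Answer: Rational(-18529616299, 53824445825) ≈ -0.34426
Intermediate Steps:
Function('V')(J, c) = Mul(2, J)
Function('k')(L, v) = Add(6, Mul(-3, v))
Function('y')(x, U) = 18 (Function('y')(x, U) = Add(6, Mul(-3, Mul(2, -2))) = Add(6, Mul(-3, -4)) = Add(6, 12) = 18)
Add(Mul(Function('y')(516, -86), Pow(437350, -1)), Mul(-169492, Pow(492278, -1))) = Add(Mul(18, Pow(437350, -1)), Mul(-169492, Pow(492278, -1))) = Add(Mul(18, Rational(1, 437350)), Mul(-169492, Rational(1, 492278))) = Add(Rational(9, 218675), Rational(-84746, 246139)) = Rational(-18529616299, 53824445825)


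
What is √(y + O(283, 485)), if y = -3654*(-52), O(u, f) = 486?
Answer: 3*√21166 ≈ 436.46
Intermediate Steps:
y = 190008
√(y + O(283, 485)) = √(190008 + 486) = √190494 = 3*√21166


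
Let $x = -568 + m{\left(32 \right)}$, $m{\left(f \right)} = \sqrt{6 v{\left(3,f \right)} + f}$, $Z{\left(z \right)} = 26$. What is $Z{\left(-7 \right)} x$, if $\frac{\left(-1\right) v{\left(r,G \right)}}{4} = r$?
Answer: $-14768 + 52 i \sqrt{10} \approx -14768.0 + 164.44 i$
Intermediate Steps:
$v{\left(r,G \right)} = - 4 r$
$m{\left(f \right)} = \sqrt{-72 + f}$ ($m{\left(f \right)} = \sqrt{6 \left(\left(-4\right) 3\right) + f} = \sqrt{6 \left(-12\right) + f} = \sqrt{-72 + f}$)
$x = -568 + 2 i \sqrt{10}$ ($x = -568 + \sqrt{-72 + 32} = -568 + \sqrt{-40} = -568 + 2 i \sqrt{10} \approx -568.0 + 6.3246 i$)
$Z{\left(-7 \right)} x = 26 \left(-568 + 2 i \sqrt{10}\right) = -14768 + 52 i \sqrt{10}$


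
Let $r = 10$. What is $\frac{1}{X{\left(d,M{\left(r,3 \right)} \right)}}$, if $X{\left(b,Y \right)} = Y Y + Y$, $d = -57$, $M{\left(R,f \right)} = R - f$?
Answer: $\frac{1}{56} \approx 0.017857$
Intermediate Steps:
$X{\left(b,Y \right)} = Y + Y^{2}$ ($X{\left(b,Y \right)} = Y^{2} + Y = Y + Y^{2}$)
$\frac{1}{X{\left(d,M{\left(r,3 \right)} \right)}} = \frac{1}{\left(10 - 3\right) \left(1 + \left(10 - 3\right)\right)} = \frac{1}{7 \left(1 + 7\right)} = \frac{1}{7 \cdot 8} = \frac{1}{56}$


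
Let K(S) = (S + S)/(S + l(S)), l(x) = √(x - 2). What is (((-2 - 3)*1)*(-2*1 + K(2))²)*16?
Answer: 0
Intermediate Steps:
l(x) = √(-2 + x)
K(S) = 2*S/(S + √(-2 + S)) (K(S) = (S + S)/(S + √(-2 + S)) = (2*S)/(S + √(-2 + S)) = 2*S/(S + √(-2 + S)))
(((-2 - 3)*1)*(-2*1 + K(2))²)*16 = (((-2 - 3)*1)*(-2*1 + 2*2/(2 + √(-2 + 2)))²)*16 = ((-5*1)*(-2 + 2*2/(2 + √0))²)*16 = -5*(-2 + 2*2/(2 + 0))²*16 = -5*(-2 + 2*2/2)²*16 = -5*(-2 + 2*2*(½))²*16 = -5*(-2 + 2)²*16 = -5*0²*16 = -5*0*16 = 0*16 = 0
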